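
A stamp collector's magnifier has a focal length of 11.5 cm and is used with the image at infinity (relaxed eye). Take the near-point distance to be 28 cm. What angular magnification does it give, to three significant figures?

M = D/f = 28/11.5 = 2.435.

2.43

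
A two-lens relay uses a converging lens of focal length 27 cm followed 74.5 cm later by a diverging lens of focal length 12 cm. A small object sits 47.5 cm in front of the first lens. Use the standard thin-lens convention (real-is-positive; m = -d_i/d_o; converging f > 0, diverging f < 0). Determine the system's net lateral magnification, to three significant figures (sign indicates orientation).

-0.660

First lens: d_i1 = 1/(1/27 - 1/47.5) = 62.561 cm.
m_1 = -(62.561)/47.5 = -1.3171.
That image sits 11.939 cm in front of the second lens, so d_o2 = 11.939 cm.
Second lens: d_i2 = 1/(1/(-12) - 1/(11.939)) = -5.985 cm.
m_2 = -(-5.985)/(11.939) = 0.5013.
The system's lateral magnification is m_1 m_2 = (-1.3171)(0.5013) = -0.6602.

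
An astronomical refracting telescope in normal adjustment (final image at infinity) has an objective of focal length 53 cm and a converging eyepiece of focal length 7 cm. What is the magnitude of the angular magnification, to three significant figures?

7.57

|M| = f_obj/|f_eye| = 53/7 = 7.571.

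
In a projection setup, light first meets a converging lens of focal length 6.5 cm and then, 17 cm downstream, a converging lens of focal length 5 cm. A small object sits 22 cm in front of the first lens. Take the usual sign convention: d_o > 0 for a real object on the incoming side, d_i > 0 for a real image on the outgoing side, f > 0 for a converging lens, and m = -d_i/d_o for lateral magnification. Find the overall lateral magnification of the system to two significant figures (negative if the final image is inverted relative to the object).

0.76

First lens: d_i1 = 1/(1/6.5 - 1/22) = 9.226 cm.
m_1 = -(9.226)/22 = -0.4194.
The intermediate image is 9.226 cm to the right of lens 1, so d_o2 = L - d_i1 = 17 - 9.226 = 7.774 cm.
Second lens: d_i2 = 1/(1/5 - 1/(7.774)) = 14.012 cm.
m_2 = -(14.012)/(7.774) = -1.8023.
The system's lateral magnification is m_1 m_2 = (-0.4194)(-1.8023) = 0.7558.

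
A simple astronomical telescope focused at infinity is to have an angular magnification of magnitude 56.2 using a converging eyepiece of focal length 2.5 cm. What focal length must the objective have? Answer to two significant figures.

140 cm

|M| = f_obj/|f_eye|, so f_obj = |M| x |f_eye| = 56.2 x 2.5 = 140.500 cm.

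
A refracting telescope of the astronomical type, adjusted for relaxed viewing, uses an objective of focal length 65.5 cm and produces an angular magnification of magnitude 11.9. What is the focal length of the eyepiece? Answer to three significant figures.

5.50 cm

|M| = f_obj/f_eye, so f_eye = f_obj/|M| = 65.5/11.9 = 5.504 cm.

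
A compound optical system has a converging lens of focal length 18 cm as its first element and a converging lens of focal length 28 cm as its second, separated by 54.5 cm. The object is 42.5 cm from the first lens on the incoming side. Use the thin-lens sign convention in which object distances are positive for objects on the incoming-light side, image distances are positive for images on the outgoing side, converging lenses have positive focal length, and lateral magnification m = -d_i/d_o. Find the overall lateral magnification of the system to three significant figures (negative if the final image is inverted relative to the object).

-4.35

Applying the thin-lens equation to the first lens, 1/18 = 1/42.5 + 1/d_i1, which gives d_i1 = 31.224 cm.
Its lateral magnification is m_1 = -d_i1/d_o1 = -(31.224)/42.5 = -0.7347.
The intermediate image is 31.224 cm to the right of lens 1, so d_o2 = L - d_i1 = 54.5 - 31.224 = 23.276 cm.
Applying the thin-lens equation again with f_2 = 28 cm and d_o2 = 23.276 cm gives d_i2 = -137.944 cm.
m_2 = -(-137.944)/(23.276) = 5.9266.
The system's lateral magnification is m_1 m_2 = (-0.7347)(5.9266) = -4.3542.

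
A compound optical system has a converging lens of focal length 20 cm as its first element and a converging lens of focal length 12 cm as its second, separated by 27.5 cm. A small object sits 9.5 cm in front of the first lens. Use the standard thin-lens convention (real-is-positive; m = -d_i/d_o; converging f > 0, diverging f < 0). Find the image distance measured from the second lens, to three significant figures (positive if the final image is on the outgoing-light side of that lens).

16.3 cm

First lens: d_i1 = 1/(1/20 - 1/9.5) = -18.095 cm.
The intermediate image is virtual, 18.095 cm to the left of lens 1, so d_o2 = L - d_i1 = 27.5 - (-18.095) = 45.595 cm.
Second lens: d_i2 = 1/(1/12 - 1/(45.595)) = 16.286 cm.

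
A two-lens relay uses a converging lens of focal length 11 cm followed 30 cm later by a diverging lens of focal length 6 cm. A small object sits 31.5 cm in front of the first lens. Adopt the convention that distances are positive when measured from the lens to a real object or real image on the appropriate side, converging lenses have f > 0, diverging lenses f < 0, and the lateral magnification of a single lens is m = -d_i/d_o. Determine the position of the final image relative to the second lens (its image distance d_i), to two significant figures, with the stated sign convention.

-4.1 cm

Lens 1: 1/d_i1 = 1/f_1 - 1/d_o1 = 1/11 - 1/31.5 = 0.05916 cm^-1, so d_i1 = 16.902 cm.
That image sits 13.098 cm in front of the second lens, so d_o2 = 13.098 cm.
Lens 2: 1/d_i2 = 1/f_2 - 1/d_o2 = 1/(-6) - 1/(13.098) = -0.24302 cm^-1, so d_i2 = -4.115 cm.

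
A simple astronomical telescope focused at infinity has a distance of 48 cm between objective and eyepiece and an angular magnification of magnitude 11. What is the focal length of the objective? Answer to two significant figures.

In normal adjustment the tube length equals f_obj + f_eye and |M| = f_obj/f_eye.
So f_obj = 11 f_eye and 11 f_eye + f_eye = 48 cm, giving f_eye = 48/12 = 4.000 cm and f_obj = 44.000 cm.

44 cm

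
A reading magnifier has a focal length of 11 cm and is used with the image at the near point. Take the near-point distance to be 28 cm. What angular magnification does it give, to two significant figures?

M = 1 + D/f = 1 + 28/11 = 3.545.

3.5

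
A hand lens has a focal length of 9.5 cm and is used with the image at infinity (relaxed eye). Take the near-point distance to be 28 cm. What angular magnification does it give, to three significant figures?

2.95

M = D/f = 28/9.5 = 2.947.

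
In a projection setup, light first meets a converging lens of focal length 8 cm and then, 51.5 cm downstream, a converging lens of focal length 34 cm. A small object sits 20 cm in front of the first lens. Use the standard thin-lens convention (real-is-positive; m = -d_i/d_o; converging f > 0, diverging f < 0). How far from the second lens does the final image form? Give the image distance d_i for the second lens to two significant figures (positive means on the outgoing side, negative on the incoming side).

Lens 1: 1/d_i1 = 1/f_1 - 1/d_o1 = 1/8 - 1/20 = 0.07500 cm^-1, so d_i1 = 13.333 cm.
That image sits 38.167 cm in front of the second lens, so d_o2 = 38.167 cm.
Lens 2: 1/d_i2 = 1/f_2 - 1/d_o2 = 1/34 - 1/(38.167) = 0.00321 cm^-1, so d_i2 = 311.440 cm.

310 cm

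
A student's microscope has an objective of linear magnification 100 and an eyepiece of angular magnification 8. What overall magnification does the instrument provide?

The overall magnification of a compound microscope is the product of the objective and eyepiece magnifications:
M = M_obj x M_eye = 100 x 8 = 800.

800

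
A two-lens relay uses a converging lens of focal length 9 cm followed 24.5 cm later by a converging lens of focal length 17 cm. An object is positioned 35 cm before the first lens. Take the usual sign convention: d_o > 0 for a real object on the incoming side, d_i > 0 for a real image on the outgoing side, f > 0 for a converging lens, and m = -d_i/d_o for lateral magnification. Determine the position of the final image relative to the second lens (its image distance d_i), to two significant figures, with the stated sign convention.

Lens 1: 1/d_i1 = 1/f_1 - 1/d_o1 = 1/9 - 1/35 = 0.08254 cm^-1, so d_i1 = 12.115 cm.
That image sits 12.385 cm in front of the second lens, so d_o2 = 12.385 cm.
Lens 2: 1/d_i2 = 1/f_2 - 1/d_o2 = 1/17 - 1/(12.385) = -0.02192 cm^-1, so d_i2 = -45.617 cm.

-46 cm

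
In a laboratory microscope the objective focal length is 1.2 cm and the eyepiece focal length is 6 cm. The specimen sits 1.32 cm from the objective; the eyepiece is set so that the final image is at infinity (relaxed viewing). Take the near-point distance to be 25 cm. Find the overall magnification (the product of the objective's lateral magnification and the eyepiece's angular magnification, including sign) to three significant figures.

Objective: 1/d_i = 1/f_obj - 1/d_o = 1/1.2 - 1/1.32 = 0.07576 cm^-1, so d_i = 13.200 cm.
m_obj = -d_i/d_o = -13.200/1.32 = -10.000.
Eyepiece angular magnification (image at infinity): M_eye = D/f_e = 25/6 = 4.167.
Overall M = m_obj x M_eye = (-10.000)(4.167) = -41.67.

-41.7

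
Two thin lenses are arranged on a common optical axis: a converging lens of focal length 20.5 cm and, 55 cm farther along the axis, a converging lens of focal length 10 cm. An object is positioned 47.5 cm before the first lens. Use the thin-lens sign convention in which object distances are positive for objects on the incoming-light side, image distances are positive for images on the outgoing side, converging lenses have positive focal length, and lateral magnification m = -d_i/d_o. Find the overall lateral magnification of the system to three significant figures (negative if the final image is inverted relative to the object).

Applying the thin-lens equation to the first lens, 1/20.5 = 1/47.5 + 1/d_i1, which gives d_i1 = 36.065 cm.
Its lateral magnification is m_1 = -d_i1/d_o1 = -(36.065)/47.5 = -0.7593.
The intermediate image is 36.065 cm to the right of lens 1, so d_o2 = L - d_i1 = 55 - 36.065 = 18.935 cm.
Applying the thin-lens equation again with f_2 = 10 cm and d_o2 = 18.935 cm gives d_i2 = 21.192 cm.
m_2 = -(21.192)/(18.935) = -1.1192.
The system's lateral magnification is m_1 m_2 = (-0.7593)(-1.1192) = 0.8497.

0.850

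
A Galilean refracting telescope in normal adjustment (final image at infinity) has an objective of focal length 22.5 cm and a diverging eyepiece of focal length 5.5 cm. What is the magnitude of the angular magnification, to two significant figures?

|M| = f_obj/|f_eye| = 22.5/5.5 = 4.091.

4.1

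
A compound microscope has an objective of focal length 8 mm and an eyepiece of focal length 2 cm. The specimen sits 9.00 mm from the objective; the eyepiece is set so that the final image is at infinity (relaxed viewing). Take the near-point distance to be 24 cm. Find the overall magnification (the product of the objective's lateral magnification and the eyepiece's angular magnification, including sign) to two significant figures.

-96

Convert to cm: f_obj = 8 mm = 0.8 cm; d_o = 9.00 mm = 0.90 cm.
Objective: 1/d_i = 1/f_obj - 1/d_o = 1/0.8 - 1/0.90 = 0.13889 cm^-1, so d_i = 7.200 cm.
m_obj = -d_i/d_o = -7.200/0.90 = -8.000.
Eyepiece angular magnification (image at infinity): M_eye = D/f_e = 24/2 = 12.000.
Overall M = m_obj x M_eye = (-8.000)(12.000) = -96.00.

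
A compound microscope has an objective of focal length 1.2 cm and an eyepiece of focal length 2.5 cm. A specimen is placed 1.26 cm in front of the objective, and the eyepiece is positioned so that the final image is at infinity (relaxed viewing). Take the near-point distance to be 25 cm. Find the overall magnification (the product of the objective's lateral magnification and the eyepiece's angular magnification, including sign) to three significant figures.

Objective: 1/d_i = 1/f_obj - 1/d_o = 1/1.2 - 1/1.26 = 0.03968 cm^-1, so d_i = 25.200 cm.
m_obj = -d_i/d_o = -25.200/1.26 = -20.000.
Eyepiece angular magnification (image at infinity): M_eye = D/f_e = 25/2.5 = 10.000.
Overall M = m_obj x M_eye = (-20.000)(10.000) = -200.00.

-200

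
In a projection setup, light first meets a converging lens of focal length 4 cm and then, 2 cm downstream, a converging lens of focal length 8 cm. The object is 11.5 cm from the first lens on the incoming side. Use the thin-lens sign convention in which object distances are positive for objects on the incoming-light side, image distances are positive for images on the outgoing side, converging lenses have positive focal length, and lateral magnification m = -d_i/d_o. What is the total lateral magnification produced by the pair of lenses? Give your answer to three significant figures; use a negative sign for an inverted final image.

Applying the thin-lens equation to the first lens, 1/4 = 1/11.5 + 1/d_i1, which gives d_i1 = 6.133 cm.
Its lateral magnification is m_1 = -d_i1/d_o1 = -(6.133)/11.5 = -0.5333.
Since 6.133 cm > 2 cm, the first image lies past the second lens and serves as a virtual object: d_o2 = L - d_i1 = -4.133 cm.
Applying the thin-lens equation again with f_2 = 8 cm and d_o2 = -4.133 cm gives d_i2 = 2.725 cm.
m_2 = -(2.725)/(-4.133) = 0.6593.
Overall magnification: m = m_1 m_2 = -0.3516.

-0.352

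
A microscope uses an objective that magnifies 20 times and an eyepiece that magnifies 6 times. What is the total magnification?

The overall magnification of a compound microscope is the product of the objective and eyepiece magnifications:
M = M_obj x M_eye = 20 x 6 = 120.

120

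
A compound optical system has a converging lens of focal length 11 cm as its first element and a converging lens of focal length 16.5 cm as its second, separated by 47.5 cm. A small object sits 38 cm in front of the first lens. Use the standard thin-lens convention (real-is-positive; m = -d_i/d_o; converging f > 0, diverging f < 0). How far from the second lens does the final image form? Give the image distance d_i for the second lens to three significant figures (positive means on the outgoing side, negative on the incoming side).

Applying the thin-lens equation to the first lens, 1/11 = 1/38 + 1/d_i1, which gives d_i1 = 15.481 cm.
That image sits 32.019 cm in front of the second lens, so d_o2 = 32.019 cm.
Applying the thin-lens equation again with f_2 = 16.5 cm and d_o2 = 32.019 cm gives d_i2 = 34.044 cm.

34.0 cm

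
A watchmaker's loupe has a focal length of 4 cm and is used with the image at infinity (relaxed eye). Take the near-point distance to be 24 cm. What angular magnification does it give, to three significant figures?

6.00

M = D/f = 24/4 = 6.000.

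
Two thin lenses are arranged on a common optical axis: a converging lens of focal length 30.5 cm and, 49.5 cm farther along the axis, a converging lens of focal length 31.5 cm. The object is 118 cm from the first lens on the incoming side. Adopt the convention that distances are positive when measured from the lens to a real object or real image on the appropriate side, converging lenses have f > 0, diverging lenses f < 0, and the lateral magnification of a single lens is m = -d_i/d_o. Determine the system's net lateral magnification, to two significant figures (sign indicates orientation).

-0.47

Lens 1: 1/d_i1 = 1/f_1 - 1/d_o1 = 1/30.5 - 1/118 = 0.02431 cm^-1, so d_i1 = 41.131 cm.
m_1 = -(41.131)/118 = -0.3486.
Object distance for lens 2: d_o2 = 49.5 - 41.131 = 8.369 cm.
Lens 2: 1/d_i2 = 1/f_2 - 1/d_o2 = 1/31.5 - 1/(8.369) = -0.08775 cm^-1, so d_i2 = -11.396 cm.
m_2 = -(-11.396)/(8.369) = 1.3618.
Overall magnification: m = m_1 m_2 = -0.4747.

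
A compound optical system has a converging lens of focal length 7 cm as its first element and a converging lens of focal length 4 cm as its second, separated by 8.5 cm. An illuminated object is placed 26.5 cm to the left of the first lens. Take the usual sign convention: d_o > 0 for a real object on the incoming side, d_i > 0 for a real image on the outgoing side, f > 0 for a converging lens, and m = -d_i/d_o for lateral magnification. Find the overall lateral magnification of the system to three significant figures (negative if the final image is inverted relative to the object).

Lens 1: 1/d_i1 = 1/f_1 - 1/d_o1 = 1/7 - 1/26.5 = 0.10512 cm^-1, so d_i1 = 9.513 cm.
m_1 = -(9.513)/26.5 = -0.3590.
This image would form 9.513 cm past lens 1, i.e. 1.013 cm beyond lens 2, so it is a virtual object for lens 2: d_o2 = 8.5 - 9.513 = -1.013 cm.
Lens 2: 1/d_i2 = 1/f_2 - 1/d_o2 = 1/4 - 1/(-1.013) = 1.23734 cm^-1, so d_i2 = 0.808 cm.
m_2 = -(0.808)/(-1.013) = 0.7980.
Total m = m_1 x m_2 = (-0.3590)(0.7980) = -0.2864.

-0.286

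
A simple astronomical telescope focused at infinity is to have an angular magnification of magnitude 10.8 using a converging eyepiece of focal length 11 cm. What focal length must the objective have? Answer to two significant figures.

|M| = f_obj/|f_eye|, so f_obj = |M| x |f_eye| = 10.8 x 11 = 118.800 cm.

120 cm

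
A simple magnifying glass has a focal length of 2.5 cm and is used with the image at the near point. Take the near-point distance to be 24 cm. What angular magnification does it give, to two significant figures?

11

M = 1 + D/f = 1 + 24/2.5 = 10.600.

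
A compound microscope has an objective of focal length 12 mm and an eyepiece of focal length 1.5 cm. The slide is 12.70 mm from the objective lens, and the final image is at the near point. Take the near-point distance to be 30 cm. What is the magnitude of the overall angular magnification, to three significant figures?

360

Convert to cm: f_obj = 12 mm = 1.2 cm; d_o = 12.70 mm = 1.27 cm.
Objective: 1/d_i = 1/f_obj - 1/d_o = 1/1.2 - 1/1.27 = 0.04593 cm^-1, so d_i = 21.771 cm.
m_obj = -d_i/d_o = -21.771/1.27 = -17.143.
Eyepiece angular magnification (image at near point): M_eye = 1 + D/f_e = 1 + 30/1.5 = 21.000.
Overall M = m_obj x M_eye = (-17.143)(21.000) = -360.00.
|M| = 360.00.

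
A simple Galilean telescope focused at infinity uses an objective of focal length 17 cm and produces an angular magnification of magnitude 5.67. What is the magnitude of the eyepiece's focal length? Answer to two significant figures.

|M| = f_obj/|f_eye|, so |f_eye| = f_obj/|M| = 17/5.67 = 2.998 cm.
(The eyepiece is diverging, so its signed focal length is -2.998 cm.)

3.0 cm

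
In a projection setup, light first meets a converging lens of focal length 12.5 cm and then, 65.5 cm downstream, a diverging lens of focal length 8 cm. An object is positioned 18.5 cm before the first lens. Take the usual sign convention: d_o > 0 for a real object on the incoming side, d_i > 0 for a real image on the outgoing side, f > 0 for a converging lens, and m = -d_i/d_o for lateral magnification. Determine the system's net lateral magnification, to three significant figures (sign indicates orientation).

First lens: d_i1 = 1/(1/12.5 - 1/18.5) = 38.542 cm.
m_1 = -(38.542)/18.5 = -2.0833.
That image sits 26.958 cm in front of the second lens, so d_o2 = 26.958 cm.
Second lens: d_i2 = 1/(1/(-8) - 1/(26.958)) = -6.169 cm.
m_2 = -(-6.169)/(26.958) = 0.2288.
The system's lateral magnification is m_1 m_2 = (-2.0833)(0.2288) = -0.4768.

-0.477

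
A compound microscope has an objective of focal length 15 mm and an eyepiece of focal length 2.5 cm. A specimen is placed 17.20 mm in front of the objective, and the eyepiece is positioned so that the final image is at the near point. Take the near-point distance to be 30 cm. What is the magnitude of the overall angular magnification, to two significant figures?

89

Convert to cm: f_obj = 15 mm = 1.5 cm; d_o = 17.20 mm = 1.72 cm.
Objective: 1/d_i = 1/f_obj - 1/d_o = 1/1.5 - 1/1.72 = 0.08527 cm^-1, so d_i = 11.727 cm.
m_obj = -d_i/d_o = -11.727/1.72 = -6.818.
Eyepiece angular magnification (image at near point): M_eye = 1 + D/f_e = 1 + 30/2.5 = 13.000.
Overall M = m_obj x M_eye = (-6.818)(13.000) = -88.64.
|M| = 88.64.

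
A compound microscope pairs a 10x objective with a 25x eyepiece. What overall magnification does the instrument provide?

The overall magnification of a compound microscope is the product of the objective and eyepiece magnifications:
M = M_obj x M_eye = 10 x 25 = 250.

250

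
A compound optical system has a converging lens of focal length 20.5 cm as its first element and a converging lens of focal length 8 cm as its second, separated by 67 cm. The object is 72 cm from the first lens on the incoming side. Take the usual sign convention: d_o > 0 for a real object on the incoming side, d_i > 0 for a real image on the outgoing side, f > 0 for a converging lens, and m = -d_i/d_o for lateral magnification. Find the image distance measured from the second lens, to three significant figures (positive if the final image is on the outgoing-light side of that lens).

Applying the thin-lens equation to the first lens, 1/20.5 = 1/72 + 1/d_i1, which gives d_i1 = 28.660 cm.
Object distance for lens 2: d_o2 = 67 - 28.660 = 38.340 cm.
Applying the thin-lens equation again with f_2 = 8 cm and d_o2 = 38.340 cm gives d_i2 = 10.109 cm.

10.1 cm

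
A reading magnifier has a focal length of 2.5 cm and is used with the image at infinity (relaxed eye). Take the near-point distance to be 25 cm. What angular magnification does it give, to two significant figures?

10

M = D/f = 25/2.5 = 10.000.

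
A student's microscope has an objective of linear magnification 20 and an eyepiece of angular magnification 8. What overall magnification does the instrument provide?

The overall magnification of a compound microscope is the product of the objective and eyepiece magnifications:
M = M_obj x M_eye = 20 x 8 = 160.

160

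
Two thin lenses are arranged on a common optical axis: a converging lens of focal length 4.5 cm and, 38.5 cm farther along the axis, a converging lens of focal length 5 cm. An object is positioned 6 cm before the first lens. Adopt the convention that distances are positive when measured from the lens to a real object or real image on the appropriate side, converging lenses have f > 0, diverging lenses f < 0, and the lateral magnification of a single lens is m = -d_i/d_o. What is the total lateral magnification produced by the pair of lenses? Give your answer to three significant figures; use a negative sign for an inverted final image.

Applying the thin-lens equation to the first lens, 1/4.5 = 1/6 + 1/d_i1, which gives d_i1 = 18.000 cm.
Its lateral magnification is m_1 = -d_i1/d_o1 = -(18.000)/6 = -3.0000.
The intermediate image is 18.000 cm to the right of lens 1, so d_o2 = L - d_i1 = 38.5 - 18.000 = 20.500 cm.
Applying the thin-lens equation again with f_2 = 5 cm and d_o2 = 20.500 cm gives d_i2 = 6.613 cm.
m_2 = -(6.613)/(20.500) = -0.3226.
Overall magnification: m = m_1 m_2 = 0.9677.

0.968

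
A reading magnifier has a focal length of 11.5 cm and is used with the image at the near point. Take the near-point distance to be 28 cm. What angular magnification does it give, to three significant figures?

M = 1 + D/f = 1 + 28/11.5 = 3.435.

3.43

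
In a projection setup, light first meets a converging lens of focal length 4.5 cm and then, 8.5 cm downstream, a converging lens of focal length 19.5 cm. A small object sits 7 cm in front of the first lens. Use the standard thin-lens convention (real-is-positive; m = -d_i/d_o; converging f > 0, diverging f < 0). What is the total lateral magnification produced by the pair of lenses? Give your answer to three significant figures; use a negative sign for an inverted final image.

-1.49

Lens 1: 1/d_i1 = 1/f_1 - 1/d_o1 = 1/4.5 - 1/7 = 0.07937 cm^-1, so d_i1 = 12.600 cm.
m_1 = -(12.600)/7 = -1.8000.
This image would form 12.600 cm past lens 1, i.e. 4.100 cm beyond lens 2, so it is a virtual object for lens 2: d_o2 = 8.5 - 12.600 = -4.100 cm.
Lens 2: 1/d_i2 = 1/f_2 - 1/d_o2 = 1/19.5 - 1/(-4.100) = 0.29518 cm^-1, so d_i2 = 3.388 cm.
m_2 = -(3.388)/(-4.100) = 0.8263.
Overall magnification: m = m_1 m_2 = -1.4873.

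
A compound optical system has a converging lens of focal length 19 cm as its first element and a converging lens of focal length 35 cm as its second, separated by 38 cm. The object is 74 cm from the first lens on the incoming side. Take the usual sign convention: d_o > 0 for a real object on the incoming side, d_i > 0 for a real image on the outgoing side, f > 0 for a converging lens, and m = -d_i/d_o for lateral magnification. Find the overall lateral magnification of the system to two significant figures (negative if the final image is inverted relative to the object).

Applying the thin-lens equation to the first lens, 1/19 = 1/74 + 1/d_i1, which gives d_i1 = 25.564 cm.
Its lateral magnification is m_1 = -d_i1/d_o1 = -(25.564)/74 = -0.3455.
Object distance for lens 2: d_o2 = 38 - 25.564 = 12.436 cm.
Applying the thin-lens equation again with f_2 = 35 cm and d_o2 = 12.436 cm gives d_i2 = -19.291 cm.
m_2 = -(-19.291)/(12.436) = 1.5512.
The system's lateral magnification is m_1 m_2 = (-0.3455)(1.5512) = -0.5359.

-0.54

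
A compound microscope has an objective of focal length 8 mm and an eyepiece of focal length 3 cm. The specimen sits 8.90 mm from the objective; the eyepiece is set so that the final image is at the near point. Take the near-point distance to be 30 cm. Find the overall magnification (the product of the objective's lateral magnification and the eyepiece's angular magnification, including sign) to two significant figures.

-98

Convert to cm: f_obj = 8 mm = 0.8 cm; d_o = 8.90 mm = 0.89 cm.
Objective: 1/d_i = 1/f_obj - 1/d_o = 1/0.8 - 1/0.89 = 0.12640 cm^-1, so d_i = 7.911 cm.
m_obj = -d_i/d_o = -7.911/0.89 = -8.889.
Eyepiece angular magnification (image at near point): M_eye = 1 + D/f_e = 1 + 30/3 = 11.000.
Overall M = m_obj x M_eye = (-8.889)(11.000) = -97.78.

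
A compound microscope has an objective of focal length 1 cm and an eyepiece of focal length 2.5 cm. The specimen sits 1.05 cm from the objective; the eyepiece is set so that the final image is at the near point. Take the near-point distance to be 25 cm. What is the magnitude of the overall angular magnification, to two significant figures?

Objective: 1/d_i = 1/f_obj - 1/d_o = 1/1 - 1/1.05 = 0.04762 cm^-1, so d_i = 21.000 cm.
m_obj = -d_i/d_o = -21.000/1.05 = -20.000.
Eyepiece angular magnification (image at near point): M_eye = 1 + D/f_e = 1 + 25/2.5 = 11.000.
Overall M = m_obj x M_eye = (-20.000)(11.000) = -220.00.
|M| = 220.00.

220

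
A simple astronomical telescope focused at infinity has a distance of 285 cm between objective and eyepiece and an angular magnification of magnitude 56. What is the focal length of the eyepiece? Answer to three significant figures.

In normal adjustment the tube length equals f_obj + f_eye and |M| = f_obj/f_eye.
So f_obj = 56 f_eye and 56 f_eye + f_eye = 285 cm, giving f_eye = 285/57 = 5.000 cm and f_obj = 280.000 cm.

5.00 cm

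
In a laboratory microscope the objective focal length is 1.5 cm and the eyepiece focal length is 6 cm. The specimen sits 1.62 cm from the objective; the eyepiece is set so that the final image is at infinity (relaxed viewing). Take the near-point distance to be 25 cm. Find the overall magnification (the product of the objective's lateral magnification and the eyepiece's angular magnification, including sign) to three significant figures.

Objective: 1/d_i = 1/f_obj - 1/d_o = 1/1.5 - 1/1.62 = 0.04938 cm^-1, so d_i = 20.250 cm.
m_obj = -d_i/d_o = -20.250/1.62 = -12.500.
Eyepiece angular magnification (image at infinity): M_eye = D/f_e = 25/6 = 4.167.
Overall M = m_obj x M_eye = (-12.500)(4.167) = -52.08.

-52.1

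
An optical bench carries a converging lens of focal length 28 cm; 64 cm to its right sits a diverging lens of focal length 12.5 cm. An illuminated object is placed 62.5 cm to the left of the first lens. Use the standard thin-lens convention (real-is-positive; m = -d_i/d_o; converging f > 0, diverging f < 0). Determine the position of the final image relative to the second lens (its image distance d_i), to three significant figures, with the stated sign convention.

-6.44 cm

Lens 1: 1/d_i1 = 1/f_1 - 1/d_o1 = 1/28 - 1/62.5 = 0.01971 cm^-1, so d_i1 = 50.725 cm.
Object distance for lens 2: d_o2 = 64 - 50.725 = 13.275 cm.
Lens 2: 1/d_i2 = 1/f_2 - 1/d_o2 = 1/(-12.5) - 1/(13.275) = -0.15533 cm^-1, so d_i2 = -6.438 cm.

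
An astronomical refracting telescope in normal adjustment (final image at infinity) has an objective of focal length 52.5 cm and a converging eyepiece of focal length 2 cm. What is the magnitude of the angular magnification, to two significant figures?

26

|M| = f_obj/|f_eye| = 52.5/2 = 26.250.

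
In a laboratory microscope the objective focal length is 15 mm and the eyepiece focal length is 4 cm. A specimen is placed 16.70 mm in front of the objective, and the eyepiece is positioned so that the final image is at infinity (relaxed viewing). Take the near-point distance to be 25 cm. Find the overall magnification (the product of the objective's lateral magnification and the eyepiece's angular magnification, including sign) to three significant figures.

Convert to cm: f_obj = 15 mm = 1.5 cm; d_o = 16.70 mm = 1.67 cm.
Objective: 1/d_i = 1/f_obj - 1/d_o = 1/1.5 - 1/1.67 = 0.06786 cm^-1, so d_i = 14.735 cm.
m_obj = -d_i/d_o = -14.735/1.67 = -8.824.
Eyepiece angular magnification (image at infinity): M_eye = D/f_e = 25/4 = 6.250.
Overall M = m_obj x M_eye = (-8.824)(6.250) = -55.15.

-55.1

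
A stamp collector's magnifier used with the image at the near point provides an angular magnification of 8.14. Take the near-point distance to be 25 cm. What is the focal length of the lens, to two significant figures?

For the image at the near point, M = 1 + D/f.
f = D/(M - 1) = 25/(8.14 - 1) = 3.501 cm.

3.5 cm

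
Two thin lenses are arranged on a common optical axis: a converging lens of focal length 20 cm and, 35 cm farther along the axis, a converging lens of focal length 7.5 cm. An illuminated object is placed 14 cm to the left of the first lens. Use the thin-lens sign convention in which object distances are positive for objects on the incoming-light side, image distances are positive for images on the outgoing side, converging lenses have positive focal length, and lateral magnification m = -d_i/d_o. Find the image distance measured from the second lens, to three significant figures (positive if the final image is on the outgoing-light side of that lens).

Applying the thin-lens equation to the first lens, 1/20 = 1/14 + 1/d_i1, which gives d_i1 = -46.667 cm.
With d_i1 < 0 the first image is virtual and lies on the object side; the object distance for lens 2 is d_o2 = 35 - (-46.667) = 81.667 cm.
Applying the thin-lens equation again with f_2 = 7.5 cm and d_o2 = 81.667 cm gives d_i2 = 8.258 cm.

8.26 cm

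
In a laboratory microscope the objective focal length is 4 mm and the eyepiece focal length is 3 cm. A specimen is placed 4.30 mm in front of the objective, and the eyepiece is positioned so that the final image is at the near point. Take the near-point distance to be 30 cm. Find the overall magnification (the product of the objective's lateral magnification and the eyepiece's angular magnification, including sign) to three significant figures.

Convert to cm: f_obj = 4 mm = 0.4 cm; d_o = 4.30 mm = 0.43 cm.
Objective: 1/d_i = 1/f_obj - 1/d_o = 1/0.4 - 1/0.43 = 0.17442 cm^-1, so d_i = 5.733 cm.
m_obj = -d_i/d_o = -5.733/0.43 = -13.333.
Eyepiece angular magnification (image at near point): M_eye = 1 + D/f_e = 1 + 30/3 = 11.000.
Overall M = m_obj x M_eye = (-13.333)(11.000) = -146.67.

-147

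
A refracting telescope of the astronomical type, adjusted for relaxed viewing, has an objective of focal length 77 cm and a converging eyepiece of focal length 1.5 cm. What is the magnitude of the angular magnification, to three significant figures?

51.3

|M| = f_obj/|f_eye| = 77/1.5 = 51.333.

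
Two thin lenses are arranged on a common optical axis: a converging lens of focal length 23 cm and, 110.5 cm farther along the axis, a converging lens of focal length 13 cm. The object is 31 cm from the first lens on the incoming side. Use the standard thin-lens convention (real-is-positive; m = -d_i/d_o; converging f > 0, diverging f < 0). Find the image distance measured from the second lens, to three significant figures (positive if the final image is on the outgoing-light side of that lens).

First lens: d_i1 = 1/(1/23 - 1/31) = 89.125 cm.
The intermediate image is 89.125 cm to the right of lens 1, so d_o2 = L - d_i1 = 110.5 - 89.125 = 21.375 cm.
Second lens: d_i2 = 1/(1/13 - 1/(21.375)) = 33.179 cm.

33.2 cm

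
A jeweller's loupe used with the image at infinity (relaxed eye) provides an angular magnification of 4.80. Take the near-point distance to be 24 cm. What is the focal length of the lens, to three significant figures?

5.00 cm

For the image at infinity, M = D/f.
f = D/M = 24/4.8 = 5.000 cm.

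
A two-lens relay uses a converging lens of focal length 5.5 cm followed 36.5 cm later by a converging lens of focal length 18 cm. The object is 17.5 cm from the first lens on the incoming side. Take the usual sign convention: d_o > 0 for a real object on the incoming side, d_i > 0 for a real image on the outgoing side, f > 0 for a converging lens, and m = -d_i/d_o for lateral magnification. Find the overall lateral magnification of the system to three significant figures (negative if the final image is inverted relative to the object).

0.787

First lens: d_i1 = 1/(1/5.5 - 1/17.5) = 8.021 cm.
m_1 = -(8.021)/17.5 = -0.4583.
That image sits 28.479 cm in front of the second lens, so d_o2 = 28.479 cm.
Second lens: d_i2 = 1/(1/18 - 1/(28.479)) = 48.918 cm.
m_2 = -(48.918)/(28.479) = -1.7177.
Total m = m_1 x m_2 = (-0.4583)(-1.7177) = 0.7873.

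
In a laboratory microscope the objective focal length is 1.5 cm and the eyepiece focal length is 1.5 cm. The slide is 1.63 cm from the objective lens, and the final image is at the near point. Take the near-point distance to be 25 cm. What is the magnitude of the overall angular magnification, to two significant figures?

Objective: 1/d_i = 1/f_obj - 1/d_o = 1/1.5 - 1/1.63 = 0.05317 cm^-1, so d_i = 18.808 cm.
m_obj = -d_i/d_o = -18.808/1.63 = -11.538.
Eyepiece angular magnification (image at near point): M_eye = 1 + D/f_e = 1 + 25/1.5 = 17.667.
Overall M = m_obj x M_eye = (-11.538)(17.667) = -203.85.
|M| = 203.85.

200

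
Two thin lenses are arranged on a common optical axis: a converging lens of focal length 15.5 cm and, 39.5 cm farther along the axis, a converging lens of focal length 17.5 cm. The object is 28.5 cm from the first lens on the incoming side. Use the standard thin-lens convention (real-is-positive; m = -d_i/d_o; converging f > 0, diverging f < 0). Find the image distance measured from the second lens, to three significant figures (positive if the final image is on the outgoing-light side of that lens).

First lens: d_i1 = 1/(1/15.5 - 1/28.5) = 33.981 cm.
That image sits 5.519 cm in front of the second lens, so d_o2 = 5.519 cm.
Second lens: d_i2 = 1/(1/17.5 - 1/(5.519)) = -8.062 cm.

-8.06 cm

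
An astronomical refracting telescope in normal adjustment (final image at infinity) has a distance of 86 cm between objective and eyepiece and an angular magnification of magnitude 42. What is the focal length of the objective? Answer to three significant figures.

84.0 cm

In normal adjustment the tube length equals f_obj + f_eye and |M| = f_obj/f_eye.
So f_obj = 42 f_eye and 42 f_eye + f_eye = 86 cm, giving f_eye = 86/43 = 2.000 cm and f_obj = 84.000 cm.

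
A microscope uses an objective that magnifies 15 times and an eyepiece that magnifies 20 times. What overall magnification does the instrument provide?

The overall magnification of a compound microscope is the product of the objective and eyepiece magnifications:
M = M_obj x M_eye = 15 x 20 = 300.

300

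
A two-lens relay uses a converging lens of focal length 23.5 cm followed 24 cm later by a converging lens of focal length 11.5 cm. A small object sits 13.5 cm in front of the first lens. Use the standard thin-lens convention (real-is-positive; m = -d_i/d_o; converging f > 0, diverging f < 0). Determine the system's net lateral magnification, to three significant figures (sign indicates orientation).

Lens 1: 1/d_i1 = 1/f_1 - 1/d_o1 = 1/23.5 - 1/13.5 = -0.03152 cm^-1, so d_i1 = -31.725 cm.
m_1 = -(-31.725)/13.5 = 2.3500.
The intermediate image is virtual, 31.725 cm to the left of lens 1, so d_o2 = L - d_i1 = 24 - (-31.725) = 55.725 cm.
Lens 2: 1/d_i2 = 1/f_2 - 1/d_o2 = 1/11.5 - 1/(55.725) = 0.06901 cm^-1, so d_i2 = 14.490 cm.
m_2 = -(14.490)/(55.725) = -0.2600.
The system's lateral magnification is m_1 m_2 = (2.3500)(-0.2600) = -0.6111.

-0.611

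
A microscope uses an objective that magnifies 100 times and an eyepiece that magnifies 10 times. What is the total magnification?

The overall magnification of a compound microscope is the product of the objective and eyepiece magnifications:
M = M_obj x M_eye = 100 x 10 = 1000.

1000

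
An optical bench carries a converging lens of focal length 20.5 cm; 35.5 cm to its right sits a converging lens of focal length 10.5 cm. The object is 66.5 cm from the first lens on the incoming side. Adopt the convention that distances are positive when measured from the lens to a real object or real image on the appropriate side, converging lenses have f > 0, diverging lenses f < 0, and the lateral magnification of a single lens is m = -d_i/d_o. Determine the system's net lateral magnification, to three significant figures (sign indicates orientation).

-1.01

First lens: d_i1 = 1/(1/20.5 - 1/66.5) = 29.636 cm.
m_1 = -(29.636)/66.5 = -0.4457.
That image sits 5.864 cm in front of the second lens, so d_o2 = 5.864 cm.
Second lens: d_i2 = 1/(1/10.5 - 1/(5.864)) = -13.282 cm.
m_2 = -(-13.282)/(5.864) = 2.2649.
Total m = m_1 x m_2 = (-0.4457)(2.2649) = -1.0094.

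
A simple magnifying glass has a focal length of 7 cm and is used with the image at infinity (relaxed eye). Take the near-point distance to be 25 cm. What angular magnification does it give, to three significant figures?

M = D/f = 25/7 = 3.571.

3.57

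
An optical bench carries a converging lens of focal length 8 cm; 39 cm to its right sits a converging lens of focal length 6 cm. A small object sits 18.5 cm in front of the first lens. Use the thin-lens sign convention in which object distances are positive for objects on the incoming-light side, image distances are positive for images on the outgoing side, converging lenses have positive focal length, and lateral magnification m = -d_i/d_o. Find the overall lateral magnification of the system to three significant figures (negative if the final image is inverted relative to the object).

0.242

First lens: d_i1 = 1/(1/8 - 1/18.5) = 14.095 cm.
m_1 = -(14.095)/18.5 = -0.7619.
The intermediate image is 14.095 cm to the right of lens 1, so d_o2 = L - d_i1 = 39 - 14.095 = 24.905 cm.
Second lens: d_i2 = 1/(1/6 - 1/(24.905)) = 7.904 cm.
m_2 = -(7.904)/(24.905) = -0.3174.
Overall magnification: m = m_1 m_2 = 0.2418.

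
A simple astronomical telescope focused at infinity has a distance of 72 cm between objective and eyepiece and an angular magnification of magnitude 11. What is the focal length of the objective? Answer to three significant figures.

66.0 cm

In normal adjustment the tube length equals f_obj + f_eye and |M| = f_obj/f_eye.
So f_obj = 11 f_eye and 11 f_eye + f_eye = 72 cm, giving f_eye = 72/12 = 6.000 cm and f_obj = 66.000 cm.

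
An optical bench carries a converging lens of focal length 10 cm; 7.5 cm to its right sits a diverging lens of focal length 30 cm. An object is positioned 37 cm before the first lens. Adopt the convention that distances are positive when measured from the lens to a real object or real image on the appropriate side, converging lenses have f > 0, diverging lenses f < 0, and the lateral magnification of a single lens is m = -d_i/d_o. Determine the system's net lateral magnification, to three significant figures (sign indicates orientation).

-0.467

Lens 1: 1/d_i1 = 1/f_1 - 1/d_o1 = 1/10 - 1/37 = 0.07297 cm^-1, so d_i1 = 13.704 cm.
m_1 = -(13.704)/37 = -0.3704.
This image would form 13.704 cm past lens 1, i.e. 6.204 cm beyond lens 2, so it is a virtual object for lens 2: d_o2 = 7.5 - 13.704 = -6.204 cm.
Lens 2: 1/d_i2 = 1/f_2 - 1/d_o2 = 1/(-30) - 1/(-6.204) = 0.12786 cm^-1, so d_i2 = 7.821 cm.
m_2 = -(7.821)/(-6.204) = 1.2607.
Overall magnification: m = m_1 m_2 = -0.4669.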